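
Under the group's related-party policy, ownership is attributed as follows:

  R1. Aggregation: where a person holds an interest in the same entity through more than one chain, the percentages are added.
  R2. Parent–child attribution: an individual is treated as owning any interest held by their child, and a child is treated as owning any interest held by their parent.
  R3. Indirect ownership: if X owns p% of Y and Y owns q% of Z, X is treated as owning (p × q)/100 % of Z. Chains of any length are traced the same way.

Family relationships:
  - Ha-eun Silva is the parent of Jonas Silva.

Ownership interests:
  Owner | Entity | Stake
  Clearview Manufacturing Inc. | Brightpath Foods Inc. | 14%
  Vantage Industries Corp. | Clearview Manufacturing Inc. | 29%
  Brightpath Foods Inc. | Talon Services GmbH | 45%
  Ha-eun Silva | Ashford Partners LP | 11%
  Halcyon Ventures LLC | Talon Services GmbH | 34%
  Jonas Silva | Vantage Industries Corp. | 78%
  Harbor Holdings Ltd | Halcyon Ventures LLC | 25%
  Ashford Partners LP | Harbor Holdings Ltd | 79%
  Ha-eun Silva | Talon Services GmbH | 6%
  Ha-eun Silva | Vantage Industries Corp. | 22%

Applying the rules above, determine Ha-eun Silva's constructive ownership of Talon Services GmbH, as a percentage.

By parent–child attribution (R2), Ha-eun Silva is treated as also owning Jonas Silva's interest in Vantage Industries Corp, giving 22% + 78% = 100%.
Chain via Ashford Partners LP → Harbor Holdings Ltd → Halcyon Ventures LLC (R3): 11% × 79% × 25% × 34% = 0.73865% of Talon Services GmbH.
Chain via Vantage Industries Corp. → Clearview Manufacturing Inc. → Brightpath Foods Inc. (R3): 100% × 29% × 14% × 45% = 1.827% of Talon Services GmbH.
Direct interest in Talon Services GmbH: 6%.
Aggregating (R1): 0.73865% + 1.827% + 6% = 8.56565%.

8.56565%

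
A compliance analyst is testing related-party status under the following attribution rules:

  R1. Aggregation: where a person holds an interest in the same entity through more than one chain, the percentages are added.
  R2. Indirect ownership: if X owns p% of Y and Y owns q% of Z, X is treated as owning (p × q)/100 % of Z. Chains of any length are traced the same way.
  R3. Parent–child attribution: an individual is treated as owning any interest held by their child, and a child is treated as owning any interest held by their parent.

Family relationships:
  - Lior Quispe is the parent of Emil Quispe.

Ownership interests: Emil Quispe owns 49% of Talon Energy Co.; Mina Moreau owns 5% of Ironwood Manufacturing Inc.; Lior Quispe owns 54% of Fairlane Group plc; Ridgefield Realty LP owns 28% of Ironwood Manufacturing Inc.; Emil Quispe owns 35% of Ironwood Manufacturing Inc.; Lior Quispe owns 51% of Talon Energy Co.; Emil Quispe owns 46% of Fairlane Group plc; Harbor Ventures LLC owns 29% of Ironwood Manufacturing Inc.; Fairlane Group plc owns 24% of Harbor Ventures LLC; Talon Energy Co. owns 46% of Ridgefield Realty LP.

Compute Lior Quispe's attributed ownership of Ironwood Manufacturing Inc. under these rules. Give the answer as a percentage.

By parent–child attribution (R3), Lior Quispe is treated as also owning Emil Quispe's interest in Talon Energy Co, giving 51% + 49% = 100%.
By parent–child attribution (R3), Lior Quispe is treated as also owning Emil Quispe's interest in Fairlane Group plc, giving 54% + 46% = 100%.
By parent–child attribution (R3), Lior Quispe is treated as owning Emil Quispe's 35% interest in Ironwood Manufacturing Inc.
Chain via Talon Energy Co. → Ridgefield Realty LP (R2): 100% × 46% × 28% = 12.88% of Ironwood Manufacturing Inc.
Chain via Fairlane Group plc → Harbor Ventures LLC (R2): 100% × 24% × 29% = 6.96% of Ironwood Manufacturing Inc.
Direct interest in Ironwood Manufacturing Inc: 35%.
Aggregating (R1): 12.88% + 6.96% + 35% = 54.84%.

54.84%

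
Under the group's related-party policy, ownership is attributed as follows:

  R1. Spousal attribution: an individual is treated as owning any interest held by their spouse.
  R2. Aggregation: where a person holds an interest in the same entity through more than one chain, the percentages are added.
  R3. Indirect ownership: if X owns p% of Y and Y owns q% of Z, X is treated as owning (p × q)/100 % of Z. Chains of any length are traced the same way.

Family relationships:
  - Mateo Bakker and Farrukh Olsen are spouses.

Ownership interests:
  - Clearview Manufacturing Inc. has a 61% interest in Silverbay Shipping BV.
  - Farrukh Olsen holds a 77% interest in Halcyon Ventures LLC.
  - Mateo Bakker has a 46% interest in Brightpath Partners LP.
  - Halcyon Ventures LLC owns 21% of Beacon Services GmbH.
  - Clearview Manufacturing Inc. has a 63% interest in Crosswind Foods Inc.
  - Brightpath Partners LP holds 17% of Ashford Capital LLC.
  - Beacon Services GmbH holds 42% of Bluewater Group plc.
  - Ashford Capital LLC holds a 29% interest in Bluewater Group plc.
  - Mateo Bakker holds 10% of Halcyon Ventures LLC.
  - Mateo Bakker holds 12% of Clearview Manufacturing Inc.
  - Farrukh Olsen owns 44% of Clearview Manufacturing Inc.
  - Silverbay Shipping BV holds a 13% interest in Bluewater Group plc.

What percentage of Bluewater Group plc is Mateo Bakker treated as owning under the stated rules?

By spousal attribution (R1), Mateo Bakker is treated as also owning Farrukh Olsen's interest in Halcyon Ventures LLC, giving 10% + 77% = 87%.
By spousal attribution (R1), Mateo Bakker is treated as also owning Farrukh Olsen's interest in Clearview Manufacturing Inc, giving 12% + 44% = 56%.
Chain via Halcyon Ventures LLC → Beacon Services GmbH (R3): 87% × 21% × 42% = 7.6734% of Bluewater Group plc.
Chain via Brightpath Partners LP → Ashford Capital LLC (R3): 46% × 17% × 29% = 2.2678% of Bluewater Group plc.
Chain via Clearview Manufacturing Inc. → Silverbay Shipping BV (R3): 56% × 61% × 13% = 4.4408% of Bluewater Group plc.
Aggregating (R2): 7.6734% + 2.2678% + 4.4408% = 14.382%.

14.382%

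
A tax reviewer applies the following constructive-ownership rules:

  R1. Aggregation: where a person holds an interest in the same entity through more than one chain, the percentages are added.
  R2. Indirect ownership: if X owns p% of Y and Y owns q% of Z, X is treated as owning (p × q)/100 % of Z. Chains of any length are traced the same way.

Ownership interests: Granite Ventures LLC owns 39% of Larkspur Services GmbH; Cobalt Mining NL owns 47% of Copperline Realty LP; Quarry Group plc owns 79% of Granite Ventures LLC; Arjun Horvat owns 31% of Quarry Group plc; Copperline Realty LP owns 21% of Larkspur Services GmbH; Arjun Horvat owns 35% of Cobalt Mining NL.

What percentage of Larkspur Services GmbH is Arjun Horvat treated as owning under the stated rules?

Chain via Cobalt Mining NL → Copperline Realty LP (R2): 35% × 47% × 21% = 3.4545% of Larkspur Services GmbH.
Chain via Quarry Group plc → Granite Ventures LLC (R2): 31% × 79% × 39% = 9.5511% of Larkspur Services GmbH.
Aggregating (R1): 3.4545% + 9.5511% = 13.0056%.

13.0056%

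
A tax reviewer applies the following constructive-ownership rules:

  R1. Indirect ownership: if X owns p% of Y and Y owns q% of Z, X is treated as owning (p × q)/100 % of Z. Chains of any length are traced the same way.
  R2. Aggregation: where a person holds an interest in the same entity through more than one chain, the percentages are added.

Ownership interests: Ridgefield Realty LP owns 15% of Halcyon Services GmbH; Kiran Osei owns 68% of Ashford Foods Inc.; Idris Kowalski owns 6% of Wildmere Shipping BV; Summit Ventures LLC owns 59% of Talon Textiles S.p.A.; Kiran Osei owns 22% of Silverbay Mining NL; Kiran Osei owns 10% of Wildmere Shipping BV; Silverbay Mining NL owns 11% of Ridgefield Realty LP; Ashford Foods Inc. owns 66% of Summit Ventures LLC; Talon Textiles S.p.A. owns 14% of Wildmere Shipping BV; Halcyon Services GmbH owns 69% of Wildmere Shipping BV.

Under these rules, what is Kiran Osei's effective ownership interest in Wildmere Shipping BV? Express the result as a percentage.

13.957558%

Chain via Silverbay Mining NL → Ridgefield Realty LP → Halcyon Services GmbH (R1): 22% × 11% × 15% × 69% = 0.25047% of Wildmere Shipping BV.
Chain via Ashford Foods Inc. → Summit Ventures LLC → Talon Textiles S.p.A. (R1): 68% × 66% × 59% × 14% = 3.707088% of Wildmere Shipping BV.
Direct interest in Wildmere Shipping BV: 10%.
Aggregating (R2): 0.25047% + 3.707088% + 10% = 13.957558%.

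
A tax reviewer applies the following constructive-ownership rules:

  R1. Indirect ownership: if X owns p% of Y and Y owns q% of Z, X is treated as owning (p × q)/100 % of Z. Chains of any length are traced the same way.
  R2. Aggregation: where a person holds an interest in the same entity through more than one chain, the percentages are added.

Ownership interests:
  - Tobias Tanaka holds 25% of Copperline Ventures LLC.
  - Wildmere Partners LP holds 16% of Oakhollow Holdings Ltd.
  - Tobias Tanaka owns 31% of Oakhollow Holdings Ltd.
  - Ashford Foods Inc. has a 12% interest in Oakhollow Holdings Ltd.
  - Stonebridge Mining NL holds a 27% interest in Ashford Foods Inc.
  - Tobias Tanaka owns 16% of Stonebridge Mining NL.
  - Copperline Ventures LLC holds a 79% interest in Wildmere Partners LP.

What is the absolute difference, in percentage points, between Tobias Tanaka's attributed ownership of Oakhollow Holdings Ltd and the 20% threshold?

14.6784

Chain via Copperline Ventures LLC → Wildmere Partners LP (R1): 25% × 79% × 16% = 3.16% of Oakhollow Holdings Ltd.
Chain via Stonebridge Mining NL → Ashford Foods Inc. (R1): 16% × 27% × 12% = 0.5184% of Oakhollow Holdings Ltd.
Direct interest in Oakhollow Holdings Ltd: 31%.
Aggregating (R2): 3.16% + 0.5184% + 31% = 34.6784%.
34.6784% exceeds the 20% threshold by 14.6784 percentage points.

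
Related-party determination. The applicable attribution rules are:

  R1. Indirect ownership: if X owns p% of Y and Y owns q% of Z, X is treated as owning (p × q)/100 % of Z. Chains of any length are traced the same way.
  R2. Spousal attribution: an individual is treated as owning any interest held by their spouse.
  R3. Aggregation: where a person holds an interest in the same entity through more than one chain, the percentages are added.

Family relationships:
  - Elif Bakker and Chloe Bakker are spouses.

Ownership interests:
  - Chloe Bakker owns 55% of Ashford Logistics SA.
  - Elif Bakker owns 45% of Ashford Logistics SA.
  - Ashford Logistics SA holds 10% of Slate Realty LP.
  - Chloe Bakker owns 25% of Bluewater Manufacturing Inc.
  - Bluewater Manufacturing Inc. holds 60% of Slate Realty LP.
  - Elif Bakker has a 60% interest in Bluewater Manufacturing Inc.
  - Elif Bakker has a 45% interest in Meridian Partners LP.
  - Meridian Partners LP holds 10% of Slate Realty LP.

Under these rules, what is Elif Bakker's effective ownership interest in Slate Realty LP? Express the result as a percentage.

By spousal attribution (R2), Elif Bakker is treated as also owning Chloe Bakker's interest in Ashford Logistics SA, giving 45% + 55% = 100%.
By spousal attribution (R2), Elif Bakker is treated as also owning Chloe Bakker's interest in Bluewater Manufacturing Inc, giving 60% + 25% = 85%.
Chain via Meridian Partners LP (R1): 45% × 10% = 4.5% of Slate Realty LP.
Chain via Ashford Logistics SA (R1): 100% × 10% = 10% of Slate Realty LP.
Chain via Bluewater Manufacturing Inc. (R1): 85% × 60% = 51% of Slate Realty LP.
Aggregating (R3): 4.5% + 10% + 51% = 65.5%.

65.5%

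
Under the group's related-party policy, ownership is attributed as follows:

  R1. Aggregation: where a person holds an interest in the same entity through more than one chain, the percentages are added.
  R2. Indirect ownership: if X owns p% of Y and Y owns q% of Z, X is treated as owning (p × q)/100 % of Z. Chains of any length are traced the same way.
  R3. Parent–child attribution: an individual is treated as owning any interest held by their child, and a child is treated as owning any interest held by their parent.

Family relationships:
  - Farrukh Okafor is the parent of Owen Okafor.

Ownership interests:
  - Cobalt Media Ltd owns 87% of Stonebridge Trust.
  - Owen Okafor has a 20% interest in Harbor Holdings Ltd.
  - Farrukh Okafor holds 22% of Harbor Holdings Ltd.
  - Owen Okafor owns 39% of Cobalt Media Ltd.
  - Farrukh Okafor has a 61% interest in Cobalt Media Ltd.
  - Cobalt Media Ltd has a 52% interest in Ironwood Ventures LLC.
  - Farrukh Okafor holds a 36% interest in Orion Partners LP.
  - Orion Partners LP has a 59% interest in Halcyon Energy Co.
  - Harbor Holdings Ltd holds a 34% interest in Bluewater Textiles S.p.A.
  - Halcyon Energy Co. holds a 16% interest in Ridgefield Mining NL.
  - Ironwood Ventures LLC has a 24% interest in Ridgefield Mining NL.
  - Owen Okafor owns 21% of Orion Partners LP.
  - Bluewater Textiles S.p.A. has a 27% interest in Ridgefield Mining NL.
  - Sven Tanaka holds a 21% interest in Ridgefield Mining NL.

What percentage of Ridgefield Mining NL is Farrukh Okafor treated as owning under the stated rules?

21.7164%

By parent–child attribution (R3), Farrukh Okafor is treated as also owning Owen Okafor's interest in Harbor Holdings Ltd, giving 22% + 20% = 42%.
By parent–child attribution (R3), Farrukh Okafor is treated as also owning Owen Okafor's interest in Cobalt Media Ltd, giving 61% + 39% = 100%.
By parent–child attribution (R3), Farrukh Okafor is treated as also owning Owen Okafor's interest in Orion Partners LP, giving 36% + 21% = 57%.
Chain via Harbor Holdings Ltd → Bluewater Textiles S.p.A. (R2): 42% × 34% × 27% = 3.8556% of Ridgefield Mining NL.
Chain via Cobalt Media Ltd → Ironwood Ventures LLC (R2): 100% × 52% × 24% = 12.48% of Ridgefield Mining NL.
Chain via Orion Partners LP → Halcyon Energy Co. (R2): 57% × 59% × 16% = 5.3808% of Ridgefield Mining NL.
Aggregating (R1): 3.8556% + 12.48% + 5.3808% = 21.7164%.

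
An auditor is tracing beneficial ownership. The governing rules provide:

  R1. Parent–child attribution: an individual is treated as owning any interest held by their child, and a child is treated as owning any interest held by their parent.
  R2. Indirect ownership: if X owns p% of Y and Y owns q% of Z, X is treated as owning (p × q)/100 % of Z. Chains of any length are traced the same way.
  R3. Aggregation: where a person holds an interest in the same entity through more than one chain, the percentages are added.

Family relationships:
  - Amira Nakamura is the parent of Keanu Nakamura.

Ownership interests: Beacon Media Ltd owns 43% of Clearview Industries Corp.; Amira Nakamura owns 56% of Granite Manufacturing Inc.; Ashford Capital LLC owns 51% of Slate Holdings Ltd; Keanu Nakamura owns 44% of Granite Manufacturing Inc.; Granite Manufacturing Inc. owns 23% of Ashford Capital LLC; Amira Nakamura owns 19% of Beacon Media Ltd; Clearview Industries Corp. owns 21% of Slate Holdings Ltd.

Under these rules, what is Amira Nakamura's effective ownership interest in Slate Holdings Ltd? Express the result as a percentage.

13.4457%

By parent–child attribution (R1), Amira Nakamura is treated as also owning Keanu Nakamura's interest in Granite Manufacturing Inc, giving 56% + 44% = 100%.
Chain via Granite Manufacturing Inc. → Ashford Capital LLC (R2): 100% × 23% × 51% = 11.73% of Slate Holdings Ltd.
Chain via Beacon Media Ltd → Clearview Industries Corp. (R2): 19% × 43% × 21% = 1.7157% of Slate Holdings Ltd.
Aggregating (R3): 11.73% + 1.7157% = 13.4457%.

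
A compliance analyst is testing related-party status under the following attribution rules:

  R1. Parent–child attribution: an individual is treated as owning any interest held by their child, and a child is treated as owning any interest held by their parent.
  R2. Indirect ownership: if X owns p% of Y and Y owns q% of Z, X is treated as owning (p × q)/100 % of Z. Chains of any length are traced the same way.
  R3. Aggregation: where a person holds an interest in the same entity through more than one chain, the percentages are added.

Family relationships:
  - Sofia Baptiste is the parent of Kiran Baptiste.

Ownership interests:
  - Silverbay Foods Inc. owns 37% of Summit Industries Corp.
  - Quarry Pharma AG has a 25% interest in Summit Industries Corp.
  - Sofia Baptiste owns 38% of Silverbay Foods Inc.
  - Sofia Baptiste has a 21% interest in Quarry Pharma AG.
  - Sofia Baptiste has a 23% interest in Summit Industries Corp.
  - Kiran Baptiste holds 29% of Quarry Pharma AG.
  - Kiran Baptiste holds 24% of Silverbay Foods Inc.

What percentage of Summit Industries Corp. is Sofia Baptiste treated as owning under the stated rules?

58.44%

By parent–child attribution (R1), Sofia Baptiste is treated as also owning Kiran Baptiste's interest in Quarry Pharma AG, giving 21% + 29% = 50%.
By parent–child attribution (R1), Sofia Baptiste is treated as also owning Kiran Baptiste's interest in Silverbay Foods Inc, giving 38% + 24% = 62%.
Chain via Quarry Pharma AG (R2): 50% × 25% = 12.5% of Summit Industries Corp.
Chain via Silverbay Foods Inc. (R2): 62% × 37% = 22.94% of Summit Industries Corp.
Direct interest in Summit Industries Corp: 23%.
Aggregating (R3): 12.5% + 22.94% + 23% = 58.44%.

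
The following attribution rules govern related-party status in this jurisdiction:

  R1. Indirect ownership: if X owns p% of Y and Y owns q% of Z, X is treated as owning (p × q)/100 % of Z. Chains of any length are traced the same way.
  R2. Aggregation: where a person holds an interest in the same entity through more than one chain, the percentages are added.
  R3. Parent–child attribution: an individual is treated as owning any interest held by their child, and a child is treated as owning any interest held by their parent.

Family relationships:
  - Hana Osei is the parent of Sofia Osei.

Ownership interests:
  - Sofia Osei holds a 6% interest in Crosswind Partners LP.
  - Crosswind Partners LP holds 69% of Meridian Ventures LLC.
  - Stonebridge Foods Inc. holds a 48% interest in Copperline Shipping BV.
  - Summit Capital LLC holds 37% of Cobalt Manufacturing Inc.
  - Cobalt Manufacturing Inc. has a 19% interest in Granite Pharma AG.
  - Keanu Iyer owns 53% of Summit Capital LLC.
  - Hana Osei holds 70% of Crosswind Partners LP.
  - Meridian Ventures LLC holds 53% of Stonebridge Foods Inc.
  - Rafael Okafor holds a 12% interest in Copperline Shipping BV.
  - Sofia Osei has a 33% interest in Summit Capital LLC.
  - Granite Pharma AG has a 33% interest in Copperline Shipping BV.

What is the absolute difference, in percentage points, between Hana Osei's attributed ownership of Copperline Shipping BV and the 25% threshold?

10.893697

By parent–child attribution (R3), Hana Osei is treated as also owning Sofia Osei's interest in Crosswind Partners LP, giving 70% + 6% = 76%.
By parent–child attribution (R3), Hana Osei is treated as owning Sofia Osei's 33% interest in Summit Capital LLC.
Chain via Crosswind Partners LP → Meridian Ventures LLC → Stonebridge Foods Inc. (R1): 76% × 69% × 53% × 48% = 13.340736% of Copperline Shipping BV.
Chain via Summit Capital LLC → Cobalt Manufacturing Inc. → Granite Pharma AG (R1): 33% × 37% × 19% × 33% = 0.765567% of Copperline Shipping BV.
Aggregating (R2): 13.340736% + 0.765567% = 14.106303%.
14.106303% falls short of the 25% threshold by 10.893697 percentage points.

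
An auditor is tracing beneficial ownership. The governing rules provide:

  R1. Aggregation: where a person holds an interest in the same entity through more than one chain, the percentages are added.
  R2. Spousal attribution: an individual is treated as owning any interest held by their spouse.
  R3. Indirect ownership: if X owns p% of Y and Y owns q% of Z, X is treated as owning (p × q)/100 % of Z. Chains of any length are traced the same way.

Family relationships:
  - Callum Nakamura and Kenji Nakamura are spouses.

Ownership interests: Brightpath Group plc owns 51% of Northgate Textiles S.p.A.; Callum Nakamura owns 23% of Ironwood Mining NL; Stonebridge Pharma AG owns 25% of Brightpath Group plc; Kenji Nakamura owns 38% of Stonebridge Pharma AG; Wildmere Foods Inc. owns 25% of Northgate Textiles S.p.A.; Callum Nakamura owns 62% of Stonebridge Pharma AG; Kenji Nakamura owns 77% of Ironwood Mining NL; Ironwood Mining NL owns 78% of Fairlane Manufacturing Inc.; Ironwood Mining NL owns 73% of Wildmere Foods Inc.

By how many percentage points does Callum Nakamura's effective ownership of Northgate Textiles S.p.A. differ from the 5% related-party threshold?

26

By spousal attribution (R2), Callum Nakamura is treated as also owning Kenji Nakamura's interest in Ironwood Mining NL, giving 23% + 77% = 100%.
By spousal attribution (R2), Callum Nakamura is treated as also owning Kenji Nakamura's interest in Stonebridge Pharma AG, giving 62% + 38% = 100%.
Chain via Ironwood Mining NL → Wildmere Foods Inc. (R3): 100% × 73% × 25% = 18.25% of Northgate Textiles S.p.A.
Chain via Stonebridge Pharma AG → Brightpath Group plc (R3): 100% × 25% × 51% = 12.75% of Northgate Textiles S.p.A.
Aggregating (R1): 18.25% + 12.75% = 31%.
31% exceeds the 5% threshold by 26 percentage points.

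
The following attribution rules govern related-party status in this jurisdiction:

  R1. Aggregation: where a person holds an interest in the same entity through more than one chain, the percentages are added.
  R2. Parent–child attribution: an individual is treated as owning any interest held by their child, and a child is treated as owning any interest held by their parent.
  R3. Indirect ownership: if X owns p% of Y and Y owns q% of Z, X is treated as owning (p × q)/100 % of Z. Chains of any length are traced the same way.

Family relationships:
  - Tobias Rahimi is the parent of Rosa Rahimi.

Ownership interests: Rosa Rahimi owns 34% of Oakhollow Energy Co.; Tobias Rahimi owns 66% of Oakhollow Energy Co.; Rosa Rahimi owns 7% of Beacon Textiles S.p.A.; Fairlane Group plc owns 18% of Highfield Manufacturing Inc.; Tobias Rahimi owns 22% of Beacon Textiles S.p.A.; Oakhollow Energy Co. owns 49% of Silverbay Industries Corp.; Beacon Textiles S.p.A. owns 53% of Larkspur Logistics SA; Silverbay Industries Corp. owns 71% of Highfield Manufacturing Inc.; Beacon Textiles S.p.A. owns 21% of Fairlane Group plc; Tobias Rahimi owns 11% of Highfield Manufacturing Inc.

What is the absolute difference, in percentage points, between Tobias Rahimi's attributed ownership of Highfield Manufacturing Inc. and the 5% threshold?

41.8862

By parent–child attribution (R2), Tobias Rahimi is treated as also owning Rosa Rahimi's interest in Beacon Textiles S.p.A, giving 22% + 7% = 29%.
By parent–child attribution (R2), Tobias Rahimi is treated as also owning Rosa Rahimi's interest in Oakhollow Energy Co, giving 66% + 34% = 100%.
Chain via Beacon Textiles S.p.A. → Fairlane Group plc (R3): 29% × 21% × 18% = 1.0962% of Highfield Manufacturing Inc.
Chain via Oakhollow Energy Co. → Silverbay Industries Corp. (R3): 100% × 49% × 71% = 34.79% of Highfield Manufacturing Inc.
Direct interest in Highfield Manufacturing Inc: 11%.
Aggregating (R1): 1.0962% + 34.79% + 11% = 46.8862%.
46.8862% exceeds the 5% threshold by 41.8862 percentage points.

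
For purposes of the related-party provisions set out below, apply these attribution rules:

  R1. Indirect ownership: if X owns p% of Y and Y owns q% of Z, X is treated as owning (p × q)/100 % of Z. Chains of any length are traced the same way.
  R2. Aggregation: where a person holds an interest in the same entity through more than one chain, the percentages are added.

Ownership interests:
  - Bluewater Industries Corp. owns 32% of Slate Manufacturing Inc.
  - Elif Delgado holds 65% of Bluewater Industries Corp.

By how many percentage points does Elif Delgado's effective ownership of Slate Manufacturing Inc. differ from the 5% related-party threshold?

Chain via Bluewater Industries Corp. (R1): 65% × 32% = 20.8% of Slate Manufacturing Inc.
20.8% exceeds the 5% threshold by 15.8 percentage points.

15.8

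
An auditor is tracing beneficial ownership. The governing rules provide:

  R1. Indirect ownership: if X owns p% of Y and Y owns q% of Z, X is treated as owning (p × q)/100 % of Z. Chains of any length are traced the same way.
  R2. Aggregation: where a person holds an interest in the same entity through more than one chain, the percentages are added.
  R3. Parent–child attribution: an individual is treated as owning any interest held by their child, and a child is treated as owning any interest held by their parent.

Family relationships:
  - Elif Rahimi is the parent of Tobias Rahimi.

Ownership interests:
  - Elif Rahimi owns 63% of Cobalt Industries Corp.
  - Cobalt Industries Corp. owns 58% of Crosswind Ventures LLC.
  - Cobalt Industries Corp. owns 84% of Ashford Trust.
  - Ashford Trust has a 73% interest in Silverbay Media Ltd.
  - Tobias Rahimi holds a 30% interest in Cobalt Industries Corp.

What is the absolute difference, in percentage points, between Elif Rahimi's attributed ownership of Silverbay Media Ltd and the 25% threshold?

By parent–child attribution (R3), Elif Rahimi is treated as also owning Tobias Rahimi's interest in Cobalt Industries Corp, giving 63% + 30% = 93%.
Chain via Cobalt Industries Corp. → Ashford Trust (R1): 93% × 84% × 73% = 57.0276% of Silverbay Media Ltd.
57.0276% exceeds the 25% threshold by 32.0276 percentage points.

32.0276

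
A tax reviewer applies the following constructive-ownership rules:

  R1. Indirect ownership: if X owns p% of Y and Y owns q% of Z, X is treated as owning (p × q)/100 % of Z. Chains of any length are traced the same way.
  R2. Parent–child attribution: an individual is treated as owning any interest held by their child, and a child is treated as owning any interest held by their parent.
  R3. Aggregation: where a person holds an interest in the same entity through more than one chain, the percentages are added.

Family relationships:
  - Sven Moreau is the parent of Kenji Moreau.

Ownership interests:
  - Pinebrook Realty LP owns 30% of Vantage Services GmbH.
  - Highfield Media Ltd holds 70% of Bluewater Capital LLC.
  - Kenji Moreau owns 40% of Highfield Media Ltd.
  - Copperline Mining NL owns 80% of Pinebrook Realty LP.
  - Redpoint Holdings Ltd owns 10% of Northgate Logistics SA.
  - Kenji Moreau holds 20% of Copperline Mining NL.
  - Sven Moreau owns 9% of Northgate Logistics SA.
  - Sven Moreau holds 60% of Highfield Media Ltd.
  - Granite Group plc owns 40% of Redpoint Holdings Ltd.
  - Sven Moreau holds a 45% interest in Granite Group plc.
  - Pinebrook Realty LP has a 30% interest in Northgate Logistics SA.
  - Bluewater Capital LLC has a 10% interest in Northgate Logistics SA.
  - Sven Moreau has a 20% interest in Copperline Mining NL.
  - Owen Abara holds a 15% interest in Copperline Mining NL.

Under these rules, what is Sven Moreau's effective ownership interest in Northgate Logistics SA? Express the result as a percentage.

27.4%

By parent–child attribution (R2), Sven Moreau is treated as also owning Kenji Moreau's interest in Highfield Media Ltd, giving 60% + 40% = 100%.
By parent–child attribution (R2), Sven Moreau is treated as also owning Kenji Moreau's interest in Copperline Mining NL, giving 20% + 20% = 40%.
Chain via Granite Group plc → Redpoint Holdings Ltd (R1): 45% × 40% × 10% = 1.8% of Northgate Logistics SA.
Chain via Highfield Media Ltd → Bluewater Capital LLC (R1): 100% × 70% × 10% = 7% of Northgate Logistics SA.
Chain via Copperline Mining NL → Pinebrook Realty LP (R1): 40% × 80% × 30% = 9.6% of Northgate Logistics SA.
Direct interest in Northgate Logistics SA: 9%.
Aggregating (R3): 1.8% + 7% + 9.6% + 9% = 27.4%.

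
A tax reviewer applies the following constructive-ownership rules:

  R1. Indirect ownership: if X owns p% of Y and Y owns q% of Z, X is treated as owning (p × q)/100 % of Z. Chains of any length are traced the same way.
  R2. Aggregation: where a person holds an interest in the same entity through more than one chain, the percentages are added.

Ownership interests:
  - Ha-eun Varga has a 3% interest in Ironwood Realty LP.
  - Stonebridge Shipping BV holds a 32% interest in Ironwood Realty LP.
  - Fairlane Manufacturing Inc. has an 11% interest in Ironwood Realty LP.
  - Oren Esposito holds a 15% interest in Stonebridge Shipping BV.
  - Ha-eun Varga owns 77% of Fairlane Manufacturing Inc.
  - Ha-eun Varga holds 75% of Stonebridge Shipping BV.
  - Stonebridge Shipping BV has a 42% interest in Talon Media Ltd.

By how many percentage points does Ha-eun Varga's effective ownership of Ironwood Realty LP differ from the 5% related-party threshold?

30.47

Chain via Fairlane Manufacturing Inc. (R1): 77% × 11% = 8.47% of Ironwood Realty LP.
Chain via Stonebridge Shipping BV (R1): 75% × 32% = 24% of Ironwood Realty LP.
Direct interest in Ironwood Realty LP: 3%.
Aggregating (R2): 8.47% + 24% + 3% = 35.47%.
35.47% exceeds the 5% threshold by 30.47 percentage points.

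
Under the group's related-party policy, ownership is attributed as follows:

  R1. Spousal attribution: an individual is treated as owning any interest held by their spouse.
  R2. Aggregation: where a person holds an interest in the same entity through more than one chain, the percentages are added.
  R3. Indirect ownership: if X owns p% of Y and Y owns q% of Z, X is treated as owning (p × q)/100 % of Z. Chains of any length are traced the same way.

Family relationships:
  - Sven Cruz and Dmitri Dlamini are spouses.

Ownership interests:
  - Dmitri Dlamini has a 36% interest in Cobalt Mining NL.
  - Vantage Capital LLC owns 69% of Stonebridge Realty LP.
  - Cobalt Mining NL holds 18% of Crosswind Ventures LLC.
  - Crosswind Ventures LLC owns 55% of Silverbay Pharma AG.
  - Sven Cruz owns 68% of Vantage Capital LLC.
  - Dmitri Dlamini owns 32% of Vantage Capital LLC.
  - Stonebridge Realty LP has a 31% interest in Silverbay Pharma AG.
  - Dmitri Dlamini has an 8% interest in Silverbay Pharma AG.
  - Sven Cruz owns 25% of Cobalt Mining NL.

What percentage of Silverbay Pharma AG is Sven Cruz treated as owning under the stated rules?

35.429%

By spousal attribution (R1), Sven Cruz is treated as also owning Dmitri Dlamini's interest in Cobalt Mining NL, giving 25% + 36% = 61%.
By spousal attribution (R1), Sven Cruz is treated as also owning Dmitri Dlamini's interest in Vantage Capital LLC, giving 68% + 32% = 100%.
By spousal attribution (R1), Sven Cruz is treated as owning Dmitri Dlamini's 8% interest in Silverbay Pharma AG.
Chain via Cobalt Mining NL → Crosswind Ventures LLC (R3): 61% × 18% × 55% = 6.039% of Silverbay Pharma AG.
Chain via Vantage Capital LLC → Stonebridge Realty LP (R3): 100% × 69% × 31% = 21.39% of Silverbay Pharma AG.
Direct interest in Silverbay Pharma AG: 8%.
Aggregating (R2): 6.039% + 21.39% + 8% = 35.429%.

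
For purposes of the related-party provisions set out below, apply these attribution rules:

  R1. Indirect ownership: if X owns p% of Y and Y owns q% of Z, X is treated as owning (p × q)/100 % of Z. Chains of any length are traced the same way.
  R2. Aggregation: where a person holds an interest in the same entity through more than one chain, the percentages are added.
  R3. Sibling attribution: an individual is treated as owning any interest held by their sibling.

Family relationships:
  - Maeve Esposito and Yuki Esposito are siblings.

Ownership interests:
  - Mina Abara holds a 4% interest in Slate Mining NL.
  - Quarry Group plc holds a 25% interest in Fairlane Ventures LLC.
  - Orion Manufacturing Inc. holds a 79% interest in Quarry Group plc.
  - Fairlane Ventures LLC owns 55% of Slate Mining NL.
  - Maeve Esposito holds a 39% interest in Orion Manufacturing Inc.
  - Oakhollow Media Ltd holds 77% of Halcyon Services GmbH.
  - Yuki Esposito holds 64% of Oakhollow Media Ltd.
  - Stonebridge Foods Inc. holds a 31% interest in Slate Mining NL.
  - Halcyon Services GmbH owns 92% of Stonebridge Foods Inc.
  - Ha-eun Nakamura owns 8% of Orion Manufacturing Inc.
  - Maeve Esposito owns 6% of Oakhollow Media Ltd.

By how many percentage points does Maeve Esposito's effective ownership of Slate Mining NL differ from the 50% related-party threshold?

30.391345

By sibling attribution (R3), Maeve Esposito is treated as also owning Yuki Esposito's interest in Oakhollow Media Ltd, giving 6% + 64% = 70%.
Chain via Oakhollow Media Ltd → Halcyon Services GmbH → Stonebridge Foods Inc. (R1): 70% × 77% × 92% × 31% = 15.37228% of Slate Mining NL.
Chain via Orion Manufacturing Inc. → Quarry Group plc → Fairlane Ventures LLC (R1): 39% × 79% × 25% × 55% = 4.236375% of Slate Mining NL.
Aggregating (R2): 15.37228% + 4.236375% = 19.608655%.
19.608655% falls short of the 50% threshold by 30.391345 percentage points.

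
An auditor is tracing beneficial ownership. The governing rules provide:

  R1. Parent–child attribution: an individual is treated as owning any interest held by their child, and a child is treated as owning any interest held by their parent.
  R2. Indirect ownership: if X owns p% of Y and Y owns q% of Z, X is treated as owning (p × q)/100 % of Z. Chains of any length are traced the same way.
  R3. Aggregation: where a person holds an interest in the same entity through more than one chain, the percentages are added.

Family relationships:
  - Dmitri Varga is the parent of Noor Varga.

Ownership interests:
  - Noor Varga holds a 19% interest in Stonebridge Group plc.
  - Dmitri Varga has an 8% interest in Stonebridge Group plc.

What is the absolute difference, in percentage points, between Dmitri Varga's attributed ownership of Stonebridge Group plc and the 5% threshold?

22

By parent–child attribution (R1), Dmitri Varga is treated as also owning Noor Varga's interest in Stonebridge Group plc, giving 8% + 19% = 27%.
Direct interest in Stonebridge Group plc: 27%.
27% exceeds the 5% threshold by 22 percentage points.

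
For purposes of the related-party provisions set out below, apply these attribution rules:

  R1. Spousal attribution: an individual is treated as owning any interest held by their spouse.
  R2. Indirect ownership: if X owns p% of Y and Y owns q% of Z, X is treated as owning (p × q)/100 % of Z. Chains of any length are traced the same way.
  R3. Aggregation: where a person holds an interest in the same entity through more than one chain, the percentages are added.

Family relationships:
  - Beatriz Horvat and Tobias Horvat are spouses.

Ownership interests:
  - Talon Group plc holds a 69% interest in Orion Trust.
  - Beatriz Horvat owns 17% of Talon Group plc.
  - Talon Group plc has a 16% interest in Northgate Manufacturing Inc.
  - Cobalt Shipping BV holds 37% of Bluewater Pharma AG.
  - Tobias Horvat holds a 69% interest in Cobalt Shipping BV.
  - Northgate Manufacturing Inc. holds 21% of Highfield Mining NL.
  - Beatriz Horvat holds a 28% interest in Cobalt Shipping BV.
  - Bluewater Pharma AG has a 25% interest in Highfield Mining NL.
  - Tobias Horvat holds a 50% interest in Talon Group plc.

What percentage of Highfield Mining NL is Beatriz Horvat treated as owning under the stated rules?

By spousal attribution (R1), Beatriz Horvat is treated as also owning Tobias Horvat's interest in Cobalt Shipping BV, giving 28% + 69% = 97%.
By spousal attribution (R1), Beatriz Horvat is treated as also owning Tobias Horvat's interest in Talon Group plc, giving 17% + 50% = 67%.
Chain via Cobalt Shipping BV → Bluewater Pharma AG (R2): 97% × 37% × 25% = 8.9725% of Highfield Mining NL.
Chain via Talon Group plc → Northgate Manufacturing Inc. (R2): 67% × 16% × 21% = 2.2512% of Highfield Mining NL.
Aggregating (R3): 8.9725% + 2.2512% = 11.2237%.

11.2237%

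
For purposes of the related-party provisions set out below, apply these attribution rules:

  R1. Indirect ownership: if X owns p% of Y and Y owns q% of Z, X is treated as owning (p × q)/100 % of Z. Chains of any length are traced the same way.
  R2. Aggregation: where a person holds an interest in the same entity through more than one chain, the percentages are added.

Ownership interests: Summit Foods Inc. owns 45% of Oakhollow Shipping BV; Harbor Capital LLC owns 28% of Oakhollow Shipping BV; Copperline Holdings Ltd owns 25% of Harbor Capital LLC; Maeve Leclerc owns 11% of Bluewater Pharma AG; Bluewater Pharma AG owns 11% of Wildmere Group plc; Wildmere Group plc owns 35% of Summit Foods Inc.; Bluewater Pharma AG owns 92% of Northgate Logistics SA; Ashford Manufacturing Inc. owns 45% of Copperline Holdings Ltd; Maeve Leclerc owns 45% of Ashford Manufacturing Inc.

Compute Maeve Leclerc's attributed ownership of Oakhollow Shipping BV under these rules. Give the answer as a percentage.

1.608075%

Chain via Ashford Manufacturing Inc. → Copperline Holdings Ltd → Harbor Capital LLC (R1): 45% × 45% × 25% × 28% = 1.4175% of Oakhollow Shipping BV.
Chain via Bluewater Pharma AG → Wildmere Group plc → Summit Foods Inc. (R1): 11% × 11% × 35% × 45% = 0.190575% of Oakhollow Shipping BV.
Aggregating (R2): 1.4175% + 0.190575% = 1.608075%.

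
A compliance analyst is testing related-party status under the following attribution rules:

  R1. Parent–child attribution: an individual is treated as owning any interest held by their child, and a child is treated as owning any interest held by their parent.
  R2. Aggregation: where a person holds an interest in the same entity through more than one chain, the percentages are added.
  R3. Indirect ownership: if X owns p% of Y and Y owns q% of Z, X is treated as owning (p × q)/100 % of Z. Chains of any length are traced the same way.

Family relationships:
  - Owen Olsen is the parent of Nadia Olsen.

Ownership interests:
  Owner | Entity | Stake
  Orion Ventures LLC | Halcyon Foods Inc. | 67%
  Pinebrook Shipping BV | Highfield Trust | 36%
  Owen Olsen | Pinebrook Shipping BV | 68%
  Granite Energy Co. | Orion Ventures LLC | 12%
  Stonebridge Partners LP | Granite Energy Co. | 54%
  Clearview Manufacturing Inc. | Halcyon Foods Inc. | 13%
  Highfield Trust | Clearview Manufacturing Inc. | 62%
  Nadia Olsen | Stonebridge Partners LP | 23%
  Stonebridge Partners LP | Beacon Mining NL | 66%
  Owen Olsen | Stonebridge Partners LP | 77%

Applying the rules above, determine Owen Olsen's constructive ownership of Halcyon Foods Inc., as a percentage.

By parent–child attribution (R1), Owen Olsen is treated as also owning Nadia Olsen's interest in Stonebridge Partners LP, giving 77% + 23% = 100%.
Chain via Stonebridge Partners LP → Granite Energy Co. → Orion Ventures LLC (R3): 100% × 54% × 12% × 67% = 4.3416% of Halcyon Foods Inc.
Chain via Pinebrook Shipping BV → Highfield Trust → Clearview Manufacturing Inc. (R3): 68% × 36% × 62% × 13% = 1.973088% of Halcyon Foods Inc.
Aggregating (R2): 4.3416% + 1.973088% = 6.314688%.

6.314688%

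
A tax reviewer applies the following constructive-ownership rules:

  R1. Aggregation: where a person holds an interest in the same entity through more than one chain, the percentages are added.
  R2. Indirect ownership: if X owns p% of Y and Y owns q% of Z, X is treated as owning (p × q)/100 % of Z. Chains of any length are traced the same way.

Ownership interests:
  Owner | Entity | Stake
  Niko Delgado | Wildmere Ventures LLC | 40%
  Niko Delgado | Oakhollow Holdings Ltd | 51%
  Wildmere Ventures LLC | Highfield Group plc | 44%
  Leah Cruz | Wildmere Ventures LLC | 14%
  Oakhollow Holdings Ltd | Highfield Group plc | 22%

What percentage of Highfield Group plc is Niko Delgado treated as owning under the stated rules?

28.82%

Chain via Oakhollow Holdings Ltd (R2): 51% × 22% = 11.22% of Highfield Group plc.
Chain via Wildmere Ventures LLC (R2): 40% × 44% = 17.6% of Highfield Group plc.
Aggregating (R1): 11.22% + 17.6% = 28.82%.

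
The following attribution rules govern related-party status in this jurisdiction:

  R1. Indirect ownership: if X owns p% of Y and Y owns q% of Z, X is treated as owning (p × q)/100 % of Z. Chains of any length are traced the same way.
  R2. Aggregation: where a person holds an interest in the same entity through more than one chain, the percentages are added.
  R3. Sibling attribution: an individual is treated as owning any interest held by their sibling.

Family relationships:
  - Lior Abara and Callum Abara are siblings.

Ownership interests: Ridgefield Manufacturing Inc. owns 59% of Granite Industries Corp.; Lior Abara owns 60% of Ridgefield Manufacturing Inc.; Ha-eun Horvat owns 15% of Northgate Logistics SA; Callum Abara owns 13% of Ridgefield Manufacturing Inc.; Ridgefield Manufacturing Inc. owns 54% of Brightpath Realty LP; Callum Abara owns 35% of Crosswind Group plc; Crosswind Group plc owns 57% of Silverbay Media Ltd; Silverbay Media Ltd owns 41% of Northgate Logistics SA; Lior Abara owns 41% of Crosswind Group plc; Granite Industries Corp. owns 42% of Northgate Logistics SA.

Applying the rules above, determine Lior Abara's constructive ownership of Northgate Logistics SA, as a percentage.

By sibling attribution (R3), Lior Abara is treated as also owning Callum Abara's interest in Ridgefield Manufacturing Inc, giving 60% + 13% = 73%.
By sibling attribution (R3), Lior Abara is treated as also owning Callum Abara's interest in Crosswind Group plc, giving 41% + 35% = 76%.
Chain via Ridgefield Manufacturing Inc. → Granite Industries Corp. (R1): 73% × 59% × 42% = 18.0894% of Northgate Logistics SA.
Chain via Crosswind Group plc → Silverbay Media Ltd (R1): 76% × 57% × 41% = 17.7612% of Northgate Logistics SA.
Aggregating (R2): 18.0894% + 17.7612% = 35.8506%.

35.8506%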